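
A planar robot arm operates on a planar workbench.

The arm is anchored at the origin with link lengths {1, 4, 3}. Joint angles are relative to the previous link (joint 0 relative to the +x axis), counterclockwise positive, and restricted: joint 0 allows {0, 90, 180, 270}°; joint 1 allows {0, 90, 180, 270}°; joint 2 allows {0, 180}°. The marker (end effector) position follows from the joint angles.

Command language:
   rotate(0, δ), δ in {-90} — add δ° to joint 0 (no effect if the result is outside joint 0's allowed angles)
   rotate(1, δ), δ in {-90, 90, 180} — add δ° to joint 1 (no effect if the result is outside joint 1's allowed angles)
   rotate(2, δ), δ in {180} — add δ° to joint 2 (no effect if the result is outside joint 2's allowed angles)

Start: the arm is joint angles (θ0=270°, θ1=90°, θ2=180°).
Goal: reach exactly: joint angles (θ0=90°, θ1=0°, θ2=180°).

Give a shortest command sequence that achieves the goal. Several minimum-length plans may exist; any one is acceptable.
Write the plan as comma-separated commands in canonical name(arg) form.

begin: joint angles (θ0=270°, θ1=90°, θ2=180°)
step 1 (rotate(0, -90)): joint angles (θ0=180°, θ1=90°, θ2=180°)
step 2 (rotate(0, -90)): joint angles (θ0=90°, θ1=90°, θ2=180°)
step 3 (rotate(1, -90)): joint angles (θ0=90°, θ1=0°, θ2=180°)
no 2-step plan works, so 3 is optimal.

rotate(0, -90), rotate(0, -90), rotate(1, -90)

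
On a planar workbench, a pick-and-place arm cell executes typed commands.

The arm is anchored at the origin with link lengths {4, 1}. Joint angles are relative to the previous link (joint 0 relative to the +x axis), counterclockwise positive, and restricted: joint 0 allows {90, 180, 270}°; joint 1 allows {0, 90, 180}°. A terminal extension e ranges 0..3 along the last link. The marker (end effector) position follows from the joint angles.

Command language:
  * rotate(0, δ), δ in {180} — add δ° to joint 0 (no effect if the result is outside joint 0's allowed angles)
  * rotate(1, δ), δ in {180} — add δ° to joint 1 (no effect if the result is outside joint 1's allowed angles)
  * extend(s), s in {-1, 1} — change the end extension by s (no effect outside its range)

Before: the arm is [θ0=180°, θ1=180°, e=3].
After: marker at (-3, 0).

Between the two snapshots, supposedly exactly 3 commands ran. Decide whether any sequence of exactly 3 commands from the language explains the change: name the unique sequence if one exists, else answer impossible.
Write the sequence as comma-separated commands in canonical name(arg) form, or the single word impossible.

extend(-1), extend(-1), extend(-1)

begin: [θ0=180°, θ1=180°, e=3]
step 1 (extend(-1)): [θ0=180°, θ1=180°, e=2]
step 2 (extend(-1)): [θ0=180°, θ1=180°, e=1]
step 3 (extend(-1)): [θ0=180°, θ1=180°, e=0]
no rival 3-sequence matches.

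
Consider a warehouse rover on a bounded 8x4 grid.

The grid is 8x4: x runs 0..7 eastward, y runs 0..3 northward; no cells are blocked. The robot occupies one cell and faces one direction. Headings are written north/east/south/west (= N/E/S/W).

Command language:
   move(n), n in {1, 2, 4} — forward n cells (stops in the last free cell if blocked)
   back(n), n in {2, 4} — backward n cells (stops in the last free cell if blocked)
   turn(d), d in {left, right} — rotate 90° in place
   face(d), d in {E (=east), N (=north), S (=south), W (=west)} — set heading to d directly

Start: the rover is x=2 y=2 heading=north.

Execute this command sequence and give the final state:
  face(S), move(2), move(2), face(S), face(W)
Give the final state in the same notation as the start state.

x=2 y=0 heading=west

t0: x=2 y=2 heading=north
[1] after face(S): x=2 y=2 heading=south
[2] after move(2): x=2 y=0 heading=south
[3] after move(2): x=2 y=0 heading=south
[4] after face(S): x=2 y=0 heading=south
[5] after face(W): x=2 y=0 heading=west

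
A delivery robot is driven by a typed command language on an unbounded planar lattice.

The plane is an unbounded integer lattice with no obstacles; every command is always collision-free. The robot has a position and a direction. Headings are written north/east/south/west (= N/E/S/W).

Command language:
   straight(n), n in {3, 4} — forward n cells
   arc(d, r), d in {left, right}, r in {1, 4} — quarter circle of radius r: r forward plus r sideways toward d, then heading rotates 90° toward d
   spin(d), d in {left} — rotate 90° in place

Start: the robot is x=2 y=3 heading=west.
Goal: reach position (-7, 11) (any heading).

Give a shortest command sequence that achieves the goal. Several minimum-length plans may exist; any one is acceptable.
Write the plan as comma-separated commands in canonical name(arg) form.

arc(right, 4), straight(3), arc(left, 1), straight(4)

from: x=2 y=3 heading=west
[1] after arc(right, 4): x=-2 y=7 heading=north
[2] after straight(3): x=-2 y=10 heading=north
[3] after arc(left, 1): x=-3 y=11 heading=west
[4] after straight(4): x=-7 y=11 heading=west
nothing shorter than 4 reaches the goal.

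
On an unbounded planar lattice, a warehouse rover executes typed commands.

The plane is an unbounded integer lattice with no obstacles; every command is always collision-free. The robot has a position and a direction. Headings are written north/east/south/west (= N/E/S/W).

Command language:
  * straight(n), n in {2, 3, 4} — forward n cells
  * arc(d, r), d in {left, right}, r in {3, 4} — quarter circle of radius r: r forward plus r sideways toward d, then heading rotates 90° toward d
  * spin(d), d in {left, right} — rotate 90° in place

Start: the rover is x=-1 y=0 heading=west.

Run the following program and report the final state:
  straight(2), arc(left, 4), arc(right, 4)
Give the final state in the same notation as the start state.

x=-11 y=-8 heading=west

t0: x=-1 y=0 heading=west
1. straight(2) → x=-3 y=0 heading=west
2. arc(left, 4) → x=-7 y=-4 heading=south
3. arc(right, 4) → x=-11 y=-8 heading=west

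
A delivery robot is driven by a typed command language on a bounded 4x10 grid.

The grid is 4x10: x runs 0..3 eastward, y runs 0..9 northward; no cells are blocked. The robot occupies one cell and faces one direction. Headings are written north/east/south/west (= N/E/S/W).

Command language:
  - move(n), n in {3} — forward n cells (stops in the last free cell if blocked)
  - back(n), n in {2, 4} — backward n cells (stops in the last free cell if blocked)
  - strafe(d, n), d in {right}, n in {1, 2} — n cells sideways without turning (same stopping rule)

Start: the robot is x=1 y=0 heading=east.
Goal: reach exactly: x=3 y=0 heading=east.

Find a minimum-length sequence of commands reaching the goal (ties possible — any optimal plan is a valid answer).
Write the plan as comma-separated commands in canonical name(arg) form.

t0: x=1 y=0 heading=east
1. move(3) → x=3 y=0 heading=east
nothing shorter than 1 reaches the goal.

move(3)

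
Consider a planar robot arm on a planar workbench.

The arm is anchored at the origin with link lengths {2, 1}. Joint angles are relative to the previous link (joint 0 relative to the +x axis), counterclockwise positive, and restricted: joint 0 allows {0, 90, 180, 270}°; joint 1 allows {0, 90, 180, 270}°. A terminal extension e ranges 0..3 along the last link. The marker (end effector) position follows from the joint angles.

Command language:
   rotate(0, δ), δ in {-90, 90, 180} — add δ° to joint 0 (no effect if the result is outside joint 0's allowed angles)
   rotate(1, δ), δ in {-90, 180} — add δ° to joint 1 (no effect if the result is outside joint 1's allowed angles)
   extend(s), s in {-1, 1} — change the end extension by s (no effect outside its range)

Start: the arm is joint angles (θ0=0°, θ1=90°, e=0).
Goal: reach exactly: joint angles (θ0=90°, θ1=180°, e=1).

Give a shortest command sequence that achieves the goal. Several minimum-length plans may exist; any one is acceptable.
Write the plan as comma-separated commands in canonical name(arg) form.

begin: joint angles (θ0=0°, θ1=90°, e=0)
[1] after rotate(0, 90): joint angles (θ0=90°, θ1=90°, e=0)
[2] after extend(1): joint angles (θ0=90°, θ1=90°, e=1)
[3] after rotate(1, -90): joint angles (θ0=90°, θ1=0°, e=1)
[4] after rotate(1, 180): joint angles (θ0=90°, θ1=180°, e=1)
minimal: 4 command(s), checked below 4.

rotate(0, 90), extend(1), rotate(1, -90), rotate(1, 180)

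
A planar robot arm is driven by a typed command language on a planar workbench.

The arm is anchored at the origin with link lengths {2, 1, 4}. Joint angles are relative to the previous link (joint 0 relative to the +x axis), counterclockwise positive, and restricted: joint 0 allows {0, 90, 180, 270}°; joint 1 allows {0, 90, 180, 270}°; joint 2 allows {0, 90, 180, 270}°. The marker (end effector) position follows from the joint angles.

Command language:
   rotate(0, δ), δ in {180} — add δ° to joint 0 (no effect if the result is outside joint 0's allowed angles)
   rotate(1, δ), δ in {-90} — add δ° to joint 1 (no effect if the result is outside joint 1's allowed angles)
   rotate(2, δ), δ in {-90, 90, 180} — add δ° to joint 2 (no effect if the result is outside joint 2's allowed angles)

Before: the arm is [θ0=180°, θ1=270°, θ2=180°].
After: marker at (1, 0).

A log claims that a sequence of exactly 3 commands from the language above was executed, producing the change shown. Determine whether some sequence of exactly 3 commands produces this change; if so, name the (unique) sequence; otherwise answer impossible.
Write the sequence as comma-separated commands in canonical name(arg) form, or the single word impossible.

from: [θ0=180°, θ1=270°, θ2=180°]
step 1 (rotate(1, -90)): [θ0=180°, θ1=180°, θ2=180°]
step 2 (rotate(1, -90)): [θ0=180°, θ1=90°, θ2=180°]
step 3 (rotate(1, -90)): [θ0=180°, θ1=0°, θ2=180°]
no rival 3-sequence matches.

rotate(1, -90), rotate(1, -90), rotate(1, -90)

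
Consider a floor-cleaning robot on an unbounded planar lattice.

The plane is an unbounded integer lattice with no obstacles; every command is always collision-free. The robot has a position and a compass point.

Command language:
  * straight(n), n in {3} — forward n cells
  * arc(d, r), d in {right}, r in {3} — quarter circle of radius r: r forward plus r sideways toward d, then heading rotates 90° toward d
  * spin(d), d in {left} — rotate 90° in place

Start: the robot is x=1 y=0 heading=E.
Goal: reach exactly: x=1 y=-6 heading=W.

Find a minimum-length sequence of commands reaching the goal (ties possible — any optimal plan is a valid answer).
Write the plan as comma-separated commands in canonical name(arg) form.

initial: x=1 y=0 heading=E
[1] after arc(right, 3): x=4 y=-3 heading=S
[2] after arc(right, 3): x=1 y=-6 heading=W
minimal: 2 command(s), checked below 2.

arc(right, 3), arc(right, 3)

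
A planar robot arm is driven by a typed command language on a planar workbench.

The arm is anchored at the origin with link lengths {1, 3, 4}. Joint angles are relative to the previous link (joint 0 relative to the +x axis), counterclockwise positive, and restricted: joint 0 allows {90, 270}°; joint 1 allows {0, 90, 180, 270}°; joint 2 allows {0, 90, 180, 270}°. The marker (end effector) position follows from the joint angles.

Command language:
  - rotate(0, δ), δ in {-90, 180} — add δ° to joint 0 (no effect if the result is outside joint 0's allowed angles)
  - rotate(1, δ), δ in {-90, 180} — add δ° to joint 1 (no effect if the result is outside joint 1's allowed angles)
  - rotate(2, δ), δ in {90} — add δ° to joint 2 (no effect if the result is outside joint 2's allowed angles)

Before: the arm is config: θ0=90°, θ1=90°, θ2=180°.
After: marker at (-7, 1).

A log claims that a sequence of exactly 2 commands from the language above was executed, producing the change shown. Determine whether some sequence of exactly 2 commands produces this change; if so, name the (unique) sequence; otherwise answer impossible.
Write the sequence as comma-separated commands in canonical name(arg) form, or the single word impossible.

rotate(2, 90), rotate(2, 90)

t0: config: θ0=90°, θ1=90°, θ2=180°
t=1 rotate(2, 90) ⇒ config: θ0=90°, θ1=90°, θ2=270°
t=2 rotate(2, 90) ⇒ config: θ0=90°, θ1=90°, θ2=0°
uniquely the one of 25 2-step routes that fits.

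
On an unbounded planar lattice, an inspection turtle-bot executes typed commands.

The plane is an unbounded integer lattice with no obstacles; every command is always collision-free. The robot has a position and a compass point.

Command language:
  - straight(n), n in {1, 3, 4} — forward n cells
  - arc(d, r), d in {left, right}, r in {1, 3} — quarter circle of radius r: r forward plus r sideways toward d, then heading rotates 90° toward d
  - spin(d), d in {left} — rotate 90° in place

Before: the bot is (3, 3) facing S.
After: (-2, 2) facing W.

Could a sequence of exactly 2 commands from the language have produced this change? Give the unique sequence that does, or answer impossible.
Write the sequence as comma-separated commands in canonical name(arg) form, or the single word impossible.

arc(right, 1), straight(4)

key: position moved to (-2,2) AND the heading swung to W — translation plus rotation needed
begin: (3, 3) facing S
step 1 (arc(right, 1)): (2, 2) facing W
step 2 (straight(4)): (-2, 2) facing W
uniquely the one of 64 2-step routes that fits.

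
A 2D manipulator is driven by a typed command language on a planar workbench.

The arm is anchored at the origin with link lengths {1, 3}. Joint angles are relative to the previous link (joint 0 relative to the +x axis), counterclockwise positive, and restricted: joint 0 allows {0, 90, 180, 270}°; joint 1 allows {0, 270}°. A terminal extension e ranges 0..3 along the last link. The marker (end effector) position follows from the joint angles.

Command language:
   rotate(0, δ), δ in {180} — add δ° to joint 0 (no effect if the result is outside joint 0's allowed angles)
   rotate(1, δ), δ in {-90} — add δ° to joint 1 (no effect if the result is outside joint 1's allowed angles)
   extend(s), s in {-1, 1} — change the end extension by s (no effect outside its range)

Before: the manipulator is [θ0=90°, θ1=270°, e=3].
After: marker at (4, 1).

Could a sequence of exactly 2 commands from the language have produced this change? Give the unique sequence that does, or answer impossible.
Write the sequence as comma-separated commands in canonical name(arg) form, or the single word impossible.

extend(-1), extend(-1)

initial: [θ0=90°, θ1=270°, e=3]
[1] after extend(-1): [θ0=90°, θ1=270°, e=2]
[2] after extend(-1): [θ0=90°, θ1=270°, e=1]
all 16 alternatives checked — unique.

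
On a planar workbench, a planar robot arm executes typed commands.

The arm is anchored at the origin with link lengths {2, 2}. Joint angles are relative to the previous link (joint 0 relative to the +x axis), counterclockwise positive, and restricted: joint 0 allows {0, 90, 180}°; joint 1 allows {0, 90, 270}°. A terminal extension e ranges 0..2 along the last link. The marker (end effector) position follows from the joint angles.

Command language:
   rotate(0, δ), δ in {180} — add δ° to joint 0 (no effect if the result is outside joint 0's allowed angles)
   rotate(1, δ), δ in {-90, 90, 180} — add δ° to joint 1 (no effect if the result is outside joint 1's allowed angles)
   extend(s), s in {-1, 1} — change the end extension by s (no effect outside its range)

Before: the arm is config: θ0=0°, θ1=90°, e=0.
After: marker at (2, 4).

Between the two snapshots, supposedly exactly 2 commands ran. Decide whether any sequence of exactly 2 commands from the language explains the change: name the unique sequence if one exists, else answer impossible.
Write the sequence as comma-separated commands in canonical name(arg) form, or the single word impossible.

extend(1), extend(1)

initial: config: θ0=0°, θ1=90°, e=0
1. extend(1) → config: θ0=0°, θ1=90°, e=1
2. extend(1) → config: θ0=0°, θ1=90°, e=2
all 36 alternatives checked — unique.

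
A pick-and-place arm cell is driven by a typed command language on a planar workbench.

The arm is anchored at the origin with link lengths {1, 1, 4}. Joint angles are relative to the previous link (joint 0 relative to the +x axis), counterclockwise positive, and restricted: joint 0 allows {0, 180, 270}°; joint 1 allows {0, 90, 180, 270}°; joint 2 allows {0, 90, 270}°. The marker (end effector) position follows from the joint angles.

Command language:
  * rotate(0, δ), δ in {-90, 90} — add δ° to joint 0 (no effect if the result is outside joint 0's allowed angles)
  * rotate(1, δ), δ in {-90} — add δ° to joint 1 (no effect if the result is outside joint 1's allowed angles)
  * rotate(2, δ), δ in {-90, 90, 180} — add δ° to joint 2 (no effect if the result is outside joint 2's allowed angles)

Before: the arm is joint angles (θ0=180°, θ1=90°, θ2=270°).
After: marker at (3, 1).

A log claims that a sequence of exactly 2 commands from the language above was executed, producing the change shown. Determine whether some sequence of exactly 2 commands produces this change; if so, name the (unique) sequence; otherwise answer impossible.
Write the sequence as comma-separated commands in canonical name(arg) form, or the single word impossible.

from: joint angles (θ0=180°, θ1=90°, θ2=270°)
1. rotate(1, -90) → joint angles (θ0=180°, θ1=0°, θ2=270°)
2. rotate(1, -90) → joint angles (θ0=180°, θ1=270°, θ2=270°)
all 36 alternatives checked — unique.

rotate(1, -90), rotate(1, -90)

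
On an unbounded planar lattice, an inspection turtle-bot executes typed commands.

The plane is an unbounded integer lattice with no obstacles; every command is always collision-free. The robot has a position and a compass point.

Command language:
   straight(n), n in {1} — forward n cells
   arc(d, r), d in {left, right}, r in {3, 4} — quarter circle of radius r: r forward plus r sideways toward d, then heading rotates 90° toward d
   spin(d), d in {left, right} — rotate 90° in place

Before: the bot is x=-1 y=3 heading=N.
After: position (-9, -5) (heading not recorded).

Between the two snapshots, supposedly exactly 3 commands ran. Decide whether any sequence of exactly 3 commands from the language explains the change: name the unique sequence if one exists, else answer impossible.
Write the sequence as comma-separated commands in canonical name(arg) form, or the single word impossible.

spin(left), arc(left, 4), arc(right, 4)

key: order matters: swapping spin(left) and arc(right, 4) lands elsewhere
t0: x=-1 y=3 heading=N
1. spin(left) → x=-1 y=3 heading=W
2. arc(left, 4) → x=-5 y=-1 heading=S
3. arc(right, 4) → x=-9 y=-5 heading=W
uniquely the one of 343 3-step routes that fits.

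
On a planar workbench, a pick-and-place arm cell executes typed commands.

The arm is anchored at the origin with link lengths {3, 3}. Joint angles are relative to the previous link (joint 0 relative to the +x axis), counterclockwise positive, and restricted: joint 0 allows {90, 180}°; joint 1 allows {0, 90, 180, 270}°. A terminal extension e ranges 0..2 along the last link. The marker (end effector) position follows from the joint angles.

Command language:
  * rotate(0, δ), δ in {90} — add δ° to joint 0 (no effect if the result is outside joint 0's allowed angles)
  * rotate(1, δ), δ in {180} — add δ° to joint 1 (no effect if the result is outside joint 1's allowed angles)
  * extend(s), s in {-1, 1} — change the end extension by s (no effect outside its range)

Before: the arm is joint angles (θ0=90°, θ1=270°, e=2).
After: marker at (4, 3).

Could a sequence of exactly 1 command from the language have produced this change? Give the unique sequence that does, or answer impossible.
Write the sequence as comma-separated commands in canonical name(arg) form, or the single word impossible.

initial: joint angles (θ0=90°, θ1=270°, e=2)
[1] after extend(-1): joint angles (θ0=90°, θ1=270°, e=1)
no rival 1-sequence matches.

extend(-1)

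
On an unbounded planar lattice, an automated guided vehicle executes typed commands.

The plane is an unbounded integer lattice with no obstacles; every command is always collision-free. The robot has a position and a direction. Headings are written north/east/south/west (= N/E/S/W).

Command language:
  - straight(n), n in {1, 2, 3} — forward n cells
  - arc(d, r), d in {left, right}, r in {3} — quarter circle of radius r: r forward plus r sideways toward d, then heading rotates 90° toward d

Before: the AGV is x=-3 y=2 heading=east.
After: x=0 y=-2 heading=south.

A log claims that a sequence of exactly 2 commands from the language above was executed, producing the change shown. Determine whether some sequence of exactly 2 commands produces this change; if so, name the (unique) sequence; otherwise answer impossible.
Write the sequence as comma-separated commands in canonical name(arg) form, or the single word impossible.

key: running straight(1) before arc(right, 3) would end elsewhere — order is forced
from: x=-3 y=2 heading=east
step 1 (arc(right, 3)): x=0 y=-1 heading=south
step 2 (straight(1)): x=0 y=-2 heading=south
all 25 alternatives checked — unique.

arc(right, 3), straight(1)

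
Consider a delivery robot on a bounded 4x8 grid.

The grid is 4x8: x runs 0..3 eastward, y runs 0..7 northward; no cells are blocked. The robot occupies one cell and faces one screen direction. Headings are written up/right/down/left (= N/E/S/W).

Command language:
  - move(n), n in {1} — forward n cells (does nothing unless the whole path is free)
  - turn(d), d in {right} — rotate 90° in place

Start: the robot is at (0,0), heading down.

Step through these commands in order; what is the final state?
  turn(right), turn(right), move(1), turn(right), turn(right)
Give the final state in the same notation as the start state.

t0: at (0,0), heading down
[1] after turn(right): at (0,0), heading left
[2] after turn(right): at (0,0), heading up
[3] after move(1): at (0,1), heading up
[4] after turn(right): at (0,1), heading right
[5] after turn(right): at (0,1), heading down

at (0,1), heading down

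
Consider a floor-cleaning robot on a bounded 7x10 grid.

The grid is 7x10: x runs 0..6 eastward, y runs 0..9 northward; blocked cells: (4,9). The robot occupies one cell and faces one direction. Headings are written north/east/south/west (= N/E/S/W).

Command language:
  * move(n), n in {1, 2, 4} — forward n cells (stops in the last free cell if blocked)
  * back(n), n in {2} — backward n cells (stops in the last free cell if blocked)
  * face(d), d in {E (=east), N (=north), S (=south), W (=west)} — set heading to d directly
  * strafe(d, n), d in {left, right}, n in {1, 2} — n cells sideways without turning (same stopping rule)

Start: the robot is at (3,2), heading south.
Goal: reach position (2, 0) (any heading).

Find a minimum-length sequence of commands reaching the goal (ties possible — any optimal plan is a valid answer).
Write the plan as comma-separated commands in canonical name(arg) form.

initial: at (3,2), heading south
[1] after move(4): at (3,0), heading south
[2] after strafe(right, 1): at (2,0), heading south
shorter routes all fall short; 2 is best.

move(4), strafe(right, 1)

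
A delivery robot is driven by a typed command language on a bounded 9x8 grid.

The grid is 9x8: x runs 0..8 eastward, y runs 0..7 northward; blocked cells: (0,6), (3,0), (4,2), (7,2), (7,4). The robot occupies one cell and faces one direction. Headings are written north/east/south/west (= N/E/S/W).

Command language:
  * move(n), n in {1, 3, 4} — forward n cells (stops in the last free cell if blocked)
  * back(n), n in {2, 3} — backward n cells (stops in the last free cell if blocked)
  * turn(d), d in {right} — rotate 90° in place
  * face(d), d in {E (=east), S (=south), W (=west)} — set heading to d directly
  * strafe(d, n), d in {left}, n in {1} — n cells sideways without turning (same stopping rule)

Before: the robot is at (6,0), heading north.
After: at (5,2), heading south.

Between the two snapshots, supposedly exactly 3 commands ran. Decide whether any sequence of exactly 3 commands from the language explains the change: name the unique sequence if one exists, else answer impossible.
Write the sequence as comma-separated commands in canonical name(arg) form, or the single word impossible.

strafe(left, 1), face(S), back(2)

key: cell and facing (now S) both changed — the 3 commands mix motion and turning
from: at (6,0), heading north
1. strafe(left, 1) → at (5,0), heading north
2. face(S) → at (5,0), heading south
3. back(2) → at (5,2), heading south
no rival 3-sequence matches.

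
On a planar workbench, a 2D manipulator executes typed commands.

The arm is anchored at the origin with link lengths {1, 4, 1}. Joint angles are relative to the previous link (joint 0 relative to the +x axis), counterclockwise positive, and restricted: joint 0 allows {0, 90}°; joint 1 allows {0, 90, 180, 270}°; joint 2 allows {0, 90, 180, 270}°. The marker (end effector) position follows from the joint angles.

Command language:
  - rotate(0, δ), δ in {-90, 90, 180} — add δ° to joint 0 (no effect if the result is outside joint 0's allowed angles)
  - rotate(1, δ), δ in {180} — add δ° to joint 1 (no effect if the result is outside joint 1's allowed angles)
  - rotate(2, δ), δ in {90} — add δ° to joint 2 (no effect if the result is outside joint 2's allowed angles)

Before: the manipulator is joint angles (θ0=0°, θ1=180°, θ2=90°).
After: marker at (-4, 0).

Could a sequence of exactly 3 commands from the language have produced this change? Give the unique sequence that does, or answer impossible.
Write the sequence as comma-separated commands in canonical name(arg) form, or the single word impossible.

begin: joint angles (θ0=0°, θ1=180°, θ2=90°)
1. rotate(2, 90) → joint angles (θ0=0°, θ1=180°, θ2=180°)
2. rotate(2, 90) → joint angles (θ0=0°, θ1=180°, θ2=270°)
3. rotate(2, 90) → joint angles (θ0=0°, θ1=180°, θ2=0°)
all 125 alternatives checked — unique.

rotate(2, 90), rotate(2, 90), rotate(2, 90)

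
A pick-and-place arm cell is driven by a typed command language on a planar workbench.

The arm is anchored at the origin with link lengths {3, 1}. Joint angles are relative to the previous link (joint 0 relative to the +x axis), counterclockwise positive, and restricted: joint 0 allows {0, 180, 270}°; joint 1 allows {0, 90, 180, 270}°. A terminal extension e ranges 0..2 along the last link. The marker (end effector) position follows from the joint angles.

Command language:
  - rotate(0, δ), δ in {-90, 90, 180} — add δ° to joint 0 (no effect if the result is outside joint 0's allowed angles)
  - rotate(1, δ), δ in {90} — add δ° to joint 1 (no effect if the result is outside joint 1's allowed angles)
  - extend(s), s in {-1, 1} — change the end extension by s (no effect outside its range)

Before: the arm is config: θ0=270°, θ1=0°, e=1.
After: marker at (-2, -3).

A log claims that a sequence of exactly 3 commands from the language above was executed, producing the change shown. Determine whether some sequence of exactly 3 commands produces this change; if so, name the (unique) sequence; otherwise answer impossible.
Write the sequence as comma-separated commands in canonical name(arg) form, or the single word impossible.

t0: config: θ0=270°, θ1=0°, e=1
[1] after rotate(1, 90): config: θ0=270°, θ1=90°, e=1
[2] after rotate(1, 90): config: θ0=270°, θ1=180°, e=1
[3] after rotate(1, 90): config: θ0=270°, θ1=270°, e=1
uniquely the one of 216 3-step routes that fits.

rotate(1, 90), rotate(1, 90), rotate(1, 90)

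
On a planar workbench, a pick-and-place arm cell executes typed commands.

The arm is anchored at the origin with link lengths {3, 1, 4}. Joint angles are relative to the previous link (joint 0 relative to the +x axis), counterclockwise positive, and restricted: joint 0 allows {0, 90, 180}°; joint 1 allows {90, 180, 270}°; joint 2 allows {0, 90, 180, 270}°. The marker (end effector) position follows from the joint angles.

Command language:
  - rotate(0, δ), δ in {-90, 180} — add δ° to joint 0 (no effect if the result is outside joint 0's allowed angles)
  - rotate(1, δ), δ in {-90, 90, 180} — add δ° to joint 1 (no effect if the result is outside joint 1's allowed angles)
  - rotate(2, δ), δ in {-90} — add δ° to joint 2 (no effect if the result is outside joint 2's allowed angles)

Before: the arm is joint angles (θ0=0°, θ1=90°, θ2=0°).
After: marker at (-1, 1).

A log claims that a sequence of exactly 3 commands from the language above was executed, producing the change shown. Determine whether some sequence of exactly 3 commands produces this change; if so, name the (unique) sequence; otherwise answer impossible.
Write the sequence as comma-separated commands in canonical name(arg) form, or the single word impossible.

rotate(2, -90), rotate(2, -90), rotate(2, -90)

initial: joint angles (θ0=0°, θ1=90°, θ2=0°)
[1] after rotate(2, -90): joint angles (θ0=0°, θ1=90°, θ2=270°)
[2] after rotate(2, -90): joint angles (θ0=0°, θ1=90°, θ2=180°)
[3] after rotate(2, -90): joint angles (θ0=0°, θ1=90°, θ2=90°)
no other 3-command option fits: unique.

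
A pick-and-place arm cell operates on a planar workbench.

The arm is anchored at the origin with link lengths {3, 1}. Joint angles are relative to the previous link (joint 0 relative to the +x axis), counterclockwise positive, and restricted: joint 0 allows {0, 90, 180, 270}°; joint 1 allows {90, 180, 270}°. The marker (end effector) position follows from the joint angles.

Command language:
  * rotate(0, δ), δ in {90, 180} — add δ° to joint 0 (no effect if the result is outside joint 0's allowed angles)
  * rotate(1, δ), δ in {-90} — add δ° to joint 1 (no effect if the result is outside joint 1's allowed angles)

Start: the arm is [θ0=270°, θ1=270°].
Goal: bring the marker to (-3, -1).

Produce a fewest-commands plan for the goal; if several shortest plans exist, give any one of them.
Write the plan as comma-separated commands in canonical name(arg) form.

begin: [θ0=270°, θ1=270°]
step 1 (rotate(1, -90)): [θ0=270°, θ1=180°]
step 2 (rotate(1, -90)): [θ0=270°, θ1=90°]
step 3 (rotate(0, 90)): [θ0=0°, θ1=90°]
step 4 (rotate(0, 180)): [θ0=180°, θ1=90°]
nothing shorter than 4 reaches the goal.

rotate(1, -90), rotate(1, -90), rotate(0, 90), rotate(0, 180)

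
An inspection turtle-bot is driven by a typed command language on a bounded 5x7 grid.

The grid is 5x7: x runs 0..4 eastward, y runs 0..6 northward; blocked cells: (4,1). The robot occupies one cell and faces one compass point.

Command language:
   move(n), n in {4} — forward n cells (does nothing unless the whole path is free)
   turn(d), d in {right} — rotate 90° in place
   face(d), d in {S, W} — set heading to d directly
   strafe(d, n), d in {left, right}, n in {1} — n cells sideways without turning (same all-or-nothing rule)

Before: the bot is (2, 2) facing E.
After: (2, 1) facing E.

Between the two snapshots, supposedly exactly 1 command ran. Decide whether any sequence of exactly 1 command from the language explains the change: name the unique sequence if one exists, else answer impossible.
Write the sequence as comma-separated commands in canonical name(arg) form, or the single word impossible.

key: still facing E — the one step turns nothing
t0: (2, 2) facing E
1. strafe(right, 1) → (2, 1) facing E
no other 1-command option fits: unique.

strafe(right, 1)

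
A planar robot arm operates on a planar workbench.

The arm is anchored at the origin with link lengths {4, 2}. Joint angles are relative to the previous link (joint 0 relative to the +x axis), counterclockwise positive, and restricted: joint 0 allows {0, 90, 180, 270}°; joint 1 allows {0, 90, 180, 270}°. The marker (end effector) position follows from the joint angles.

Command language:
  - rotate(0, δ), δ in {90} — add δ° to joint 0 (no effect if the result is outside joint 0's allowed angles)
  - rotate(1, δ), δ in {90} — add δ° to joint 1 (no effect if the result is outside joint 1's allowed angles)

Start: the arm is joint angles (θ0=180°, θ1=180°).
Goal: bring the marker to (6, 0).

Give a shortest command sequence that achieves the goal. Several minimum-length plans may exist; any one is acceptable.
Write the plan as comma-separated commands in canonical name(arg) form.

begin: joint angles (θ0=180°, θ1=180°)
t=1 rotate(1, 90) ⇒ joint angles (θ0=180°, θ1=270°)
t=2 rotate(1, 90) ⇒ joint angles (θ0=180°, θ1=0°)
t=3 rotate(0, 90) ⇒ joint angles (θ0=270°, θ1=0°)
t=4 rotate(0, 90) ⇒ joint angles (θ0=0°, θ1=0°)
shorter routes all fall short; 4 is best.

rotate(1, 90), rotate(1, 90), rotate(0, 90), rotate(0, 90)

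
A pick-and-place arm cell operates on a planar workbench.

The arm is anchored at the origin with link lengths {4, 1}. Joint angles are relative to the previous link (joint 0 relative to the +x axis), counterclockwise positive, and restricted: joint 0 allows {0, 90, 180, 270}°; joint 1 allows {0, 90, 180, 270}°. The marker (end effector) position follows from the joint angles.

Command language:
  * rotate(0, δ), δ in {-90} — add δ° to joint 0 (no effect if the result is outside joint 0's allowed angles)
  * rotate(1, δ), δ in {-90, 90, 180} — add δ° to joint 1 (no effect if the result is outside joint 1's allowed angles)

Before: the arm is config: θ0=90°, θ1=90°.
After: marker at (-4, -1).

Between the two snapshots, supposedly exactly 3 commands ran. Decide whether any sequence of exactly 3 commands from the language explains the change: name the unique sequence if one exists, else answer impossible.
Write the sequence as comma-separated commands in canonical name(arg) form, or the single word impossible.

rotate(0, -90), rotate(0, -90), rotate(0, -90)

t0: config: θ0=90°, θ1=90°
step 1 (rotate(0, -90)): config: θ0=0°, θ1=90°
step 2 (rotate(0, -90)): config: θ0=270°, θ1=90°
step 3 (rotate(0, -90)): config: θ0=180°, θ1=90°
all 64 alternatives checked — unique.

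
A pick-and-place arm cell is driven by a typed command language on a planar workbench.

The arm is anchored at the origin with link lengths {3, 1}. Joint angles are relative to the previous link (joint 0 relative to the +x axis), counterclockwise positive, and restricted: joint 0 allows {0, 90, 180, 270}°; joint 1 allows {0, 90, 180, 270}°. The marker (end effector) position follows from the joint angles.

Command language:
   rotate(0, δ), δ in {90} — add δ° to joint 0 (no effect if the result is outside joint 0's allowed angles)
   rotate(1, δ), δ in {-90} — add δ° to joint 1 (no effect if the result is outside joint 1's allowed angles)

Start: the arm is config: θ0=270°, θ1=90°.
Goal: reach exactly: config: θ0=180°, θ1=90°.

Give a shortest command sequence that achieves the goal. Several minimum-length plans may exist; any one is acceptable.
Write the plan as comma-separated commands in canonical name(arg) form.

start: config: θ0=270°, θ1=90°
1. rotate(0, 90) → config: θ0=0°, θ1=90°
2. rotate(0, 90) → config: θ0=90°, θ1=90°
3. rotate(0, 90) → config: θ0=180°, θ1=90°
minimal: 3 command(s), checked below 3.

rotate(0, 90), rotate(0, 90), rotate(0, 90)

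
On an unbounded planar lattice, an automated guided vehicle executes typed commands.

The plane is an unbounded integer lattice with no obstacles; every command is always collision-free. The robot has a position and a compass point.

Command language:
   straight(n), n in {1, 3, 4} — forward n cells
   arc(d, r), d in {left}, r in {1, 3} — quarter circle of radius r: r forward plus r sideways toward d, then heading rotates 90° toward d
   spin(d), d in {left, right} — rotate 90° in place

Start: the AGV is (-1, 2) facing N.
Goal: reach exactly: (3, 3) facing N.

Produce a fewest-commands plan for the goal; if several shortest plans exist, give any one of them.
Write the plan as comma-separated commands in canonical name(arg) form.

from: (-1, 2) facing N
[1] after spin(right): (-1, 2) facing E
[2] after straight(3): (2, 2) facing E
[3] after arc(left, 1): (3, 3) facing N
shorter routes all fall short; 3 is best.

spin(right), straight(3), arc(left, 1)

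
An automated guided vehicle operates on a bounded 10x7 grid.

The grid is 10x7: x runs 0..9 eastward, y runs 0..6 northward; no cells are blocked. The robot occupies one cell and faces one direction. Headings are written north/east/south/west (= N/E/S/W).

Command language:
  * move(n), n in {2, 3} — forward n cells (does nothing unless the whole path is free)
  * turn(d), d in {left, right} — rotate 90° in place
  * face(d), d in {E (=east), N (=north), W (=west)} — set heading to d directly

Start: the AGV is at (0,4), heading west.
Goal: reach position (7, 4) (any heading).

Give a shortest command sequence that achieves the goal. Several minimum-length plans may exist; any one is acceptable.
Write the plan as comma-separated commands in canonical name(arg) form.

face(E), move(3), move(2), move(2)

from: at (0,4), heading west
step 1 (face(E)): at (0,4), heading east
step 2 (move(3)): at (3,4), heading east
step 3 (move(2)): at (5,4), heading east
step 4 (move(2)): at (7,4), heading east
no 3-step plan works, so 4 is optimal.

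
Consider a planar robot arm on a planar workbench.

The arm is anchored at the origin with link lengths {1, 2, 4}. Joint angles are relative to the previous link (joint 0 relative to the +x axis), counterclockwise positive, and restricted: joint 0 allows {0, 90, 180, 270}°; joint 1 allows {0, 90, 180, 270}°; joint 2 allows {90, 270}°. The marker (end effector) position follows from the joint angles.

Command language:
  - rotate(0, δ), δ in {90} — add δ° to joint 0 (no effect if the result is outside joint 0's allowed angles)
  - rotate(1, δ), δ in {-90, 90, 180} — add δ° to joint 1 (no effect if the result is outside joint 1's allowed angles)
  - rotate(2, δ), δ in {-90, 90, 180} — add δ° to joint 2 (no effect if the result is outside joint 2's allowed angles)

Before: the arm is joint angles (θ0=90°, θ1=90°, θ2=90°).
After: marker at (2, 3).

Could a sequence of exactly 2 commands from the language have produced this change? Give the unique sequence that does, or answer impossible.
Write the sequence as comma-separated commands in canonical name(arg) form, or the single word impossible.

begin: joint angles (θ0=90°, θ1=90°, θ2=90°)
1. rotate(0, 90) → joint angles (θ0=180°, θ1=90°, θ2=90°)
2. rotate(0, 90) → joint angles (θ0=270°, θ1=90°, θ2=90°)
all 49 alternatives checked — unique.

rotate(0, 90), rotate(0, 90)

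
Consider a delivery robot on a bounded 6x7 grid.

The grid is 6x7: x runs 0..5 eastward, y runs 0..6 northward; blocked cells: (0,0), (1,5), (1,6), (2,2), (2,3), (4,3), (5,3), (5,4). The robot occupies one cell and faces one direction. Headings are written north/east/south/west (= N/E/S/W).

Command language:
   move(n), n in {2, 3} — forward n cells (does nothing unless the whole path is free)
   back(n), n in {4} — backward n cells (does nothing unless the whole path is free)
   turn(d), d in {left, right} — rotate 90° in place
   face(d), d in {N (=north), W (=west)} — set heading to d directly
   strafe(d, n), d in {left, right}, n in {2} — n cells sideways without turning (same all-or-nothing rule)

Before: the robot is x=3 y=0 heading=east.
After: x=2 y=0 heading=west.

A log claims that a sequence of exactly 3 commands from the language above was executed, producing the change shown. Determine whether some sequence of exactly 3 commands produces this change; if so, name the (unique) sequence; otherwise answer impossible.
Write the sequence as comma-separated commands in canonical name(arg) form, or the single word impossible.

move(2), face(W), move(3)

key: position moved to (2,0) AND the heading swung to W — translation plus rotation needed
from: x=3 y=0 heading=east
step 1 (move(2)): x=5 y=0 heading=east
step 2 (face(W)): x=5 y=0 heading=west
step 3 (move(3)): x=2 y=0 heading=west
uniquely the one of 729 3-step routes that fits.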